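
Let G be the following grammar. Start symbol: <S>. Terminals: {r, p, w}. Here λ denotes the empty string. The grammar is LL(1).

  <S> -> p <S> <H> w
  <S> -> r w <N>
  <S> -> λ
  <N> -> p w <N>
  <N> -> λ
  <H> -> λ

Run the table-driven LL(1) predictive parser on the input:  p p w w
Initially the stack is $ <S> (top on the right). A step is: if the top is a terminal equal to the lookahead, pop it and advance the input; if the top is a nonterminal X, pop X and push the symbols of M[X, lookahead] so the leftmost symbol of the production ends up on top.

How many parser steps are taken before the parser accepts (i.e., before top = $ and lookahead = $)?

     Stack                Input      Action
  1  $ <S>                p p w w $  expand <S> -> p <S> <H> w
  2  $ w <H> <S> p        p p w w $  match p
  3  $ w <H> <S>          p w w $    expand <S> -> p <S> <H> w
  4  $ w <H> w <H> <S> p  p w w $    match p
  5  $ w <H> w <H> <S>    w w $      expand <S> -> λ
  6  $ w <H> w <H>        w w $      expand <H> -> λ
  7  $ w <H> w            w w $      match w
  8  $ w <H>              w $        expand <H> -> λ
  9  $ w                  w $        match w
Accept reached after 9 steps.

9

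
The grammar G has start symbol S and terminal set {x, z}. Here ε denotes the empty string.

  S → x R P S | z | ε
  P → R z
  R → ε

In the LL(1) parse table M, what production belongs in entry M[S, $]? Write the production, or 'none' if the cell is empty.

S → ε

FIRST(S) = {ε, x, z}
FIRST(R) = {ε}
FIRST(P) = {z}  (via R z)
FOLLOW(S) includes $ since S is the start symbol.
FOLLOW(S): in S→x R P S, the suffix after S is empty (adds nothing new). Thus FOLLOW(S) = {$}.
For S → x R P S: FIRST(x R P S) = {x}, so it goes in M[S, t] for t ∈ {x}.
For S → z: FIRST(z) = {z}, so it goes in M[S, t] for t ∈ {z}.
For S → ε: FIRST(ε) = {ε}, so it goes in M[S, t] for t ∈ {}; since ε ∈ FIRST, also for every t ∈ FOLLOW(S) = {$}.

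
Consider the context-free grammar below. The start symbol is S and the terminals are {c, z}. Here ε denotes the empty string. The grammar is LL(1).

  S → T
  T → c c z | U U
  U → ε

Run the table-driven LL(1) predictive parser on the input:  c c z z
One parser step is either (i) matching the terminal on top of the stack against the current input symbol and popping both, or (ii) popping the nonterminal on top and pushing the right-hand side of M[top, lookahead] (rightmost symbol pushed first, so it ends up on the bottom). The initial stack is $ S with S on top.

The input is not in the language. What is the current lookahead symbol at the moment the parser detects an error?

     Stack    Input      Action
  1  $ S      c c z z $  expand S → T
  2  $ T      c c z z $  expand T → c c z
  3  $ z c c  c c z z $  match c
  4  $ z c    c z z $    match c
  5  $ z      z z $      match z
  6  $        z $        error: stack empty but input remains

z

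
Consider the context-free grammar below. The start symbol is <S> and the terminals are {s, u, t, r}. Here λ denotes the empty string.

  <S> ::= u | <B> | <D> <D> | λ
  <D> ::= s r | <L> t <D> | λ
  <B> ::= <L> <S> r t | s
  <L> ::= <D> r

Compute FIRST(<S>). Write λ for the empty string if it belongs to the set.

{λ, r, s, u}

FIRST(<S>): from <S>::=u we get {u}; from <S>::=<B> we get {r, s}; from <S>::=<D> <D> we get {λ, r, s}; from <S>::=λ we get {λ}. So FIRST(<S>) = {λ, r, s, u}.
FIRST(<D>): from <D>::=s r we get {s}; from <D>::=<L> t <D> we get {r, s}; from <D>::=λ we get {λ}. So FIRST(<D>) = {λ, r, s}.
FIRST(<L>): from <L>::=<D> r we get {r, s}. So FIRST(<L>) = {r, s}.
FIRST(<B>): from <B>::=<L> <S> r t we get {r, s}; from <B>::=s we get {s}. So FIRST(<B>) = {r, s}.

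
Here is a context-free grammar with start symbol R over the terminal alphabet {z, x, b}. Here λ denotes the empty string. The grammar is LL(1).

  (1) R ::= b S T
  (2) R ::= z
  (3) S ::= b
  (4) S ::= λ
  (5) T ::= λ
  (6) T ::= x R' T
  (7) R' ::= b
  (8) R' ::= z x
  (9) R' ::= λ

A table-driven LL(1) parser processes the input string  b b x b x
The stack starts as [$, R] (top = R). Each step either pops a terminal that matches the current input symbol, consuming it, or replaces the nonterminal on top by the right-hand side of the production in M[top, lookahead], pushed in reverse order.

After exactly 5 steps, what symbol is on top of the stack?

x

step 1: stack=$ R  input=b b x b x $  — expand R ::= b S T
step 2: stack=$ T S b  input=b b x b x $  — match b
step 3: stack=$ T S  input=b x b x $  — expand S ::= b
step 4: stack=$ T b  input=b x b x $  — match b
step 5: stack=$ T  input=x b x $  — expand T ::= x R' T
Stack after step 5: $ T R' x (top = x).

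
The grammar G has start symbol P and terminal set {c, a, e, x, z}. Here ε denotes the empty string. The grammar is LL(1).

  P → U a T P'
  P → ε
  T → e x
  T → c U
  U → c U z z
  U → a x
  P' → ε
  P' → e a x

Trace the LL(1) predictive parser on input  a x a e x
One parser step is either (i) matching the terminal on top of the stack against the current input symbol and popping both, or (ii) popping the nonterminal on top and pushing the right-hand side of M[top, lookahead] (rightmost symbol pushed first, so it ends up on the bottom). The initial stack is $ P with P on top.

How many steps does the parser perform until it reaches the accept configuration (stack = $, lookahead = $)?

9

     Stack         Input        Action
  1  $ P           a x a e x $  expand P → U a T P'
  2  $ P' T a U    a x a e x $  expand U → a x
  3  $ P' T a x a  a x a e x $  match a
  4  $ P' T a x    x a e x $    match x
  5  $ P' T a      a e x $      match a
  6  $ P' T        e x $        expand T → e x
  7  $ P' x e      e x $        match e
  8  $ P' x        x $          match x
  9  $ P'          $            expand P' → ε
Accept reached after 9 steps.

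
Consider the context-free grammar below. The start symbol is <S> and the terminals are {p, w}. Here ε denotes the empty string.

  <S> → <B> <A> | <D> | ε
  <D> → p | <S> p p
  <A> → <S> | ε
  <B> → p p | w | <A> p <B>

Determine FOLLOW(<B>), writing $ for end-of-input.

{$, p, w}

FIRST(<S>) = {ε, p, w}  (via <B> <A>, <D>)
FIRST(<D>) = {p, w}  (via <S> p p)
FIRST(<A>) = {ε, p, w}  (via <S>)
FIRST(<B>) = {p, w}  (via <A> p <B>)
FOLLOW(<S>) includes $ since <S> is the start symbol.
FOLLOW(<S>): in <D>→<S> p p, <S> is followed by p p with FIRST {p}; in <A>→<S>, the suffix after <S> is empty, so FOLLOW(<S>) ⊇ FOLLOW(<A>) = {$, p}. Thus FOLLOW(<S>) = {$, p}.
FOLLOW(<D>): in <S>→<D>, the suffix after <D> is empty, so FOLLOW(<D>) ⊇ FOLLOW(<S>) = {$, p}. Thus FOLLOW(<D>) = {$, p}.
FOLLOW(<A>): in <S>→<B> <A>, the suffix after <A> is empty, so FOLLOW(<A>) ⊇ FOLLOW(<S>) = {$, p}; in <B>→<A> p <B>, <A> is followed by p <B> with FIRST {p}. Thus FOLLOW(<A>) = {$, p}.
FOLLOW(<B>): in <S>→<B> <A>, <B> is followed by <A> with FIRST {ε, p, w}; in <S>→<B> <A>, the suffix after <B> is nullable, so FOLLOW(<B>) ⊇ FOLLOW(<S>) = {$, p}; in <B>→<A> p <B>, the suffix after <B> is empty (adds nothing new). Thus FOLLOW(<B>) = {$, p, w}.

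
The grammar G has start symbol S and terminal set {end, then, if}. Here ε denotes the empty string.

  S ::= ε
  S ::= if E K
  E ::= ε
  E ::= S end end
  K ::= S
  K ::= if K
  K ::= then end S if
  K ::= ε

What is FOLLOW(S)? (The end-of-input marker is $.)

{$, end, if}

FIRST(S) = {ε, if}
FIRST(E) = {ε, end, if}  (via S end end)
FIRST(K) = {ε, if, then}  (via S)
FOLLOW(S) includes $ since S is the start symbol.
FOLLOW(S): in E::=S end end, S is followed by end end with FIRST {end}; in K::=S, the suffix after S is empty, so FOLLOW(S) ⊇ FOLLOW(K) = {$, end, if}; in K::=then end S if, S is followed by if with FIRST {if}. Thus FOLLOW(S) = {$, end, if}.
FOLLOW(E): in S::=if E K, E is followed by K with FIRST {ε, if, then}; in S::=if E K, the suffix after E is nullable, so FOLLOW(E) ⊇ FOLLOW(S) = {$, end, if}. Thus FOLLOW(E) = {$, end, if, then}.
FOLLOW(K): in S::=if E K, the suffix after K is empty, so FOLLOW(K) ⊇ FOLLOW(S) = {$, end, if}; in K::=if K, the suffix after K is empty (adds nothing new). Thus FOLLOW(K) = {$, end, if}.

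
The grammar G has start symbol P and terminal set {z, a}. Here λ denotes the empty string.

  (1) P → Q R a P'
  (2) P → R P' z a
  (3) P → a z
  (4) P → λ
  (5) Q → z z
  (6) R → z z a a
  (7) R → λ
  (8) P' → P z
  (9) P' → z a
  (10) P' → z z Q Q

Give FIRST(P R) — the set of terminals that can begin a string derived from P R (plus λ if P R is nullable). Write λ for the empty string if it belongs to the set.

FIRST(Q) = {z}
FIRST(R) = {λ, z}
FIRST(P) = {λ, a, z}  (via Q R a P', R P' z a)
FIRST(P') = {a, z}  (via P z)
FIRST(P R): take FIRST of each symbol in turn, carrying on past any symbol whose FIRST contains λ; result {λ, a, z}.

{λ, a, z}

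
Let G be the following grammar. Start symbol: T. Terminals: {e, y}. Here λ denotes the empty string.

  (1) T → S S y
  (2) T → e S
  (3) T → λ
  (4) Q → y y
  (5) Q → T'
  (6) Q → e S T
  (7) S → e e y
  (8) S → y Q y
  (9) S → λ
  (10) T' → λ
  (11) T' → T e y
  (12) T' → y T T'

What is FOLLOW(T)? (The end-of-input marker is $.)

FIRST(S): from S→e e y we get {e}; from S→y Q y we get {y}; from S→λ we get {λ}. So FIRST(S) = {λ, e, y}.
FIRST(T): from T→S S y we get {e, y}; from T→e S we get {e}; from T→λ we get {λ}. So FIRST(T) = {λ, e, y}.
FIRST(T'): from T'→λ we get {λ}; from T'→T e y we get {e, y}; from T'→y T T' we get {y}. So FIRST(T') = {λ, e, y}.
FIRST(Q): from Q→y y we get {y}; from Q→T' we get {λ, e, y}; from Q→e S T we get {e}. So FIRST(Q) = {λ, e, y}.
FOLLOW(T) includes $ since T is the start symbol.
FOLLOW(Q): in S→y Q y, Q is followed by y with FIRST {y}. Thus FOLLOW(Q) = {y}.
FOLLOW(T'): in Q→T', the suffix after T' is empty, so FOLLOW(T') ⊇ FOLLOW(Q) = {y}; in T'→y T T', the suffix after T' is empty (adds nothing new). Thus FOLLOW(T') = {y}.
FOLLOW(T): in Q→e S T, the suffix after T is empty, so FOLLOW(T) ⊇ FOLLOW(Q) = {y}; in T'→T e y, T is followed by e y with FIRST {e}; in T'→y T T', T is followed by T' with FIRST {λ, e, y}; in T'→y T T', the suffix after T is nullable, so FOLLOW(T) ⊇ FOLLOW(T') = {y}. Thus FOLLOW(T) = {$, e, y}.
FOLLOW(S): in T→S S y (occurrence 1), S is followed by S y with FIRST {e, y}; in T→S S y (occurrence 2), S is followed by y with FIRST {y}; in T→e S, the suffix after S is empty, so FOLLOW(S) ⊇ FOLLOW(T) = {$, e, y}; in Q→e S T, S is followed by T with FIRST {λ, e, y}; in Q→e S T, the suffix after S is nullable, so FOLLOW(S) ⊇ FOLLOW(Q) = {y}. Thus FOLLOW(S) = {$, e, y}.

{$, e, y}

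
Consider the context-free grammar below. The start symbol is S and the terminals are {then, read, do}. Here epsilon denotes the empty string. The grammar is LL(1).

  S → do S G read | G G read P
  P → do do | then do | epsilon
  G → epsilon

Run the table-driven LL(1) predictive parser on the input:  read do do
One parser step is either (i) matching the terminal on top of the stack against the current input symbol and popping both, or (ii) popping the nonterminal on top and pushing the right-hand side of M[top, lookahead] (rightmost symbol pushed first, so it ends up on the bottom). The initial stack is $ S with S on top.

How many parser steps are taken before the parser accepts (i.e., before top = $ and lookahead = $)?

step 1: stack=$ S  input=read do do $  — expand S → G G read P
step 2: stack=$ P read G G  input=read do do $  — expand G → epsilon
step 3: stack=$ P read G  input=read do do $  — expand G → epsilon
step 4: stack=$ P read  input=read do do $  — match read
step 5: stack=$ P  input=do do $  — expand P → do do
step 6: stack=$ do do  input=do do $  — match do
step 7: stack=$ do  input=do $  — match do
Accept reached after 7 steps.

7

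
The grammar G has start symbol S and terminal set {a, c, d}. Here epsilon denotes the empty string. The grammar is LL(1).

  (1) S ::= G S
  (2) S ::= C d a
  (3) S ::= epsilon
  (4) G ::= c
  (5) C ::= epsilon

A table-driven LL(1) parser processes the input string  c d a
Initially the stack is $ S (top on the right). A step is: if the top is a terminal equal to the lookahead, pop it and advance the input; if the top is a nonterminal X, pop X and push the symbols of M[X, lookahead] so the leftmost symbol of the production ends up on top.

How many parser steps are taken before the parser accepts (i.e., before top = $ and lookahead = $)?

     Stack    Input    Action
  1  $ S      c d a $  expand S ::= G S
  2  $ S G    c d a $  expand G ::= c
  3  $ S c    c d a $  match c
  4  $ S      d a $    expand S ::= C d a
  5  $ a d C  d a $    expand C ::= epsilon
  6  $ a d    d a $    match d
  7  $ a      a $      match a
Accept reached after 7 steps.

7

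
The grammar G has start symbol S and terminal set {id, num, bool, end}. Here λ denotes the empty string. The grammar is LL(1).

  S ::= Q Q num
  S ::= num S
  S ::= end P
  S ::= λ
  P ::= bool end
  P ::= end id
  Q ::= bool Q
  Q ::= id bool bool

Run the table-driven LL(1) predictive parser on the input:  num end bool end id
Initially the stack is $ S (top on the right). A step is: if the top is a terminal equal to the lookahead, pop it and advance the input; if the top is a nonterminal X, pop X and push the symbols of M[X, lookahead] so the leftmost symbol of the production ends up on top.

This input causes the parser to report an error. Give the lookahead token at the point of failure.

id

     Stack       Input                  Action
  1  $ S         num end bool end id $  expand S ::= num S
  2  $ S num     num end bool end id $  match num
  3  $ S         end bool end id $      expand S ::= end P
  4  $ P end     end bool end id $      match end
  5  $ P         bool end id $          expand P ::= bool end
  6  $ end bool  bool end id $          match bool
  7  $ end       end id $               match end
  8  $           id $                   error: stack empty but input remains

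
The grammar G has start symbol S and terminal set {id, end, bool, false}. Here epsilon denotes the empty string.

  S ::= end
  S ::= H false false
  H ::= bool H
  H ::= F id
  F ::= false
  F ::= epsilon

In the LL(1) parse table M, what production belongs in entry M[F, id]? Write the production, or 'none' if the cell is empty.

FIRST(F) = {epsilon, false}
FIRST(H) = {bool, false, id}  (via F id)
FIRST(S) = {bool, end, false, id}  (via H false false)
FOLLOW(S) includes $ since S is the start symbol.
FOLLOW(F): in H::=F id, F is followed by id with FIRST {id}. Thus FOLLOW(F) = {id}.
For F ::= false: FIRST(false) = {false}, so it goes in M[F, t] for t ∈ {false}.
For F ::= epsilon: FIRST(epsilon) = {epsilon}, so it goes in M[F, t] for t ∈ {}; since epsilon ∈ FIRST, also for every t ∈ FOLLOW(F) = {id}.

F ::= epsilon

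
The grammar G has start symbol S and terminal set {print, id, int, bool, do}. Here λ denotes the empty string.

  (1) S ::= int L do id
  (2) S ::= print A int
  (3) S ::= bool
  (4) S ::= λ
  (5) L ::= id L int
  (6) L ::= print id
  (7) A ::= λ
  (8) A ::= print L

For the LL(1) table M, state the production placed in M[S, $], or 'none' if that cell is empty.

FIRST(S): from S::=int L do id we get {int}; from S::=print A int we get {print}; from S::=bool we get {bool}; from S::=λ we get {λ}. So FIRST(S) = {λ, bool, int, print}.
FIRST(L): from L::=id L int we get {id}; from L::=print id we get {print}. So FIRST(L) = {id, print}.
FIRST(A): from A::=λ we get {λ}; from A::=print L we get {print}. So FIRST(A) = {λ, print}.
FOLLOW(S) includes $ since S is the start symbol.
FOLLOW(S): S appears on no right-hand side. Thus FOLLOW(S) = {$}.
For S ::= int L do id: FIRST(int L do id) = {int}, so it goes in M[S, t] for t ∈ {int}.
For S ::= print A int: FIRST(print A int) = {print}, so it goes in M[S, t] for t ∈ {print}.
For S ::= bool: FIRST(bool) = {bool}, so it goes in M[S, t] for t ∈ {bool}.
For S ::= λ: FIRST(λ) = {λ}, so it goes in M[S, t] for t ∈ {}; since λ ∈ FIRST, also for every t ∈ FOLLOW(S) = {$}.

S ::= λ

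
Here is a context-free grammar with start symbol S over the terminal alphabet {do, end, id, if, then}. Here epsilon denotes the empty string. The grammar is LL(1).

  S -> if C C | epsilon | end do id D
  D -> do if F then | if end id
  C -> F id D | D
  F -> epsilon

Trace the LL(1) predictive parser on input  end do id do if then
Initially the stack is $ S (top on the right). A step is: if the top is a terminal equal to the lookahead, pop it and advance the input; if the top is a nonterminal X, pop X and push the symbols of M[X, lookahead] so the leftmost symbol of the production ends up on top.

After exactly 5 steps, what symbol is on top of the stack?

step 1: stack=$ S  input=end do id do if then $  — expand S -> end do id D
step 2: stack=$ D id do end  input=end do id do if then $  — match end
step 3: stack=$ D id do  input=do id do if then $  — match do
step 4: stack=$ D id  input=id do if then $  — match id
step 5: stack=$ D  input=do if then $  — expand D -> do if F then
Stack after step 5: $ then F if do (top = do).

do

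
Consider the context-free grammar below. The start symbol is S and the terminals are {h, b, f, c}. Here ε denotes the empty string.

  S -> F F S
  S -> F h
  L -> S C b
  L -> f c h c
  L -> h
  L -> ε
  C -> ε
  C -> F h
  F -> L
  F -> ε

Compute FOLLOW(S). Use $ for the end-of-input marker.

{$, b, f, h}

FIRST(S) = {f, h}  (via F F S, F h)
FIRST(L) = {ε, f, h}  (via S C b)
FIRST(F) = {ε, f, h}  (via L)
FIRST(C) = {ε, f, h}  (via F h)
FOLLOW(S) includes $ since S is the start symbol.
FOLLOW(S): in S->F F S, the suffix after S is empty (adds nothing new); in L->S C b, S is followed by C b with FIRST {b, f, h}. Thus FOLLOW(S) = {$, b, f, h}.
FOLLOW(C): in L->S C b, C is followed by b with FIRST {b}. Thus FOLLOW(C) = {b}.
FOLLOW(F): in S->F F S (occurrence 1), F is followed by F S with FIRST {f, h}; in S->F F S (occurrence 2), F is followed by S with FIRST {f, h}; in S->F h, F is followed by h with FIRST {h}; in C->F h, F is followed by h with FIRST {h}. Thus FOLLOW(F) = {f, h}.
FOLLOW(L): in F->L, the suffix after L is empty, so FOLLOW(L) ⊇ FOLLOW(F) = {f, h}. Thus FOLLOW(L) = {f, h}.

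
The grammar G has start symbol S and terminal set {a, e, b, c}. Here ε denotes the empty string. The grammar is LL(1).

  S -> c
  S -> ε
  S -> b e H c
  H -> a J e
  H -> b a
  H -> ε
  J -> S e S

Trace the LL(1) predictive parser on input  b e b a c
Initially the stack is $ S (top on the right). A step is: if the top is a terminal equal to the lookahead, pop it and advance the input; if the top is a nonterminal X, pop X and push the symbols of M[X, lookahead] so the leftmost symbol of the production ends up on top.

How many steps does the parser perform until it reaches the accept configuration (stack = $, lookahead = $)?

step 1: stack=$ S  input=b e b a c $  — expand S -> b e H c
step 2: stack=$ c H e b  input=b e b a c $  — match b
step 3: stack=$ c H e  input=e b a c $  — match e
step 4: stack=$ c H  input=b a c $  — expand H -> b a
step 5: stack=$ c a b  input=b a c $  — match b
step 6: stack=$ c a  input=a c $  — match a
step 7: stack=$ c  input=c $  — match c
Accept reached after 7 steps.

7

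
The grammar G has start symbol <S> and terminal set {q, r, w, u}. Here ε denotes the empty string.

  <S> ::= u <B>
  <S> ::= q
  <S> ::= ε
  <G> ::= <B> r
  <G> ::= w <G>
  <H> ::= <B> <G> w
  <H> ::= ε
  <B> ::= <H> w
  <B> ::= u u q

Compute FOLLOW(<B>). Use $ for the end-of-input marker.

{$, r, u, w}

FIRST(<S>) = {ε, q, u}
FIRST(<G>) = {u, w}  (via <B> r)
FIRST(<H>) = {ε, u, w}  (via <B> <G> w)
FIRST(<B>) = {u, w}  (via <H> w)
FOLLOW(<S>) includes $ since <S> is the start symbol.
FOLLOW(<S>): <S> appears on no right-hand side. Thus FOLLOW(<S>) = {$}.
FOLLOW(<G>): in <G>::=w <G>, the suffix after <G> is empty (adds nothing new); in <H>::=<B> <G> w, <G> is followed by w with FIRST {w}. Thus FOLLOW(<G>) = {w}.
FOLLOW(<H>): in <B>::=<H> w, <H> is followed by w with FIRST {w}. Thus FOLLOW(<H>) = {w}.
FOLLOW(<B>): in <S>::=u <B>, the suffix after <B> is empty, so FOLLOW(<B>) ⊇ FOLLOW(<S>) = {$}; in <G>::=<B> r, <B> is followed by r with FIRST {r}; in <H>::=<B> <G> w, <B> is followed by <G> w with FIRST {u, w}. Thus FOLLOW(<B>) = {$, r, u, w}.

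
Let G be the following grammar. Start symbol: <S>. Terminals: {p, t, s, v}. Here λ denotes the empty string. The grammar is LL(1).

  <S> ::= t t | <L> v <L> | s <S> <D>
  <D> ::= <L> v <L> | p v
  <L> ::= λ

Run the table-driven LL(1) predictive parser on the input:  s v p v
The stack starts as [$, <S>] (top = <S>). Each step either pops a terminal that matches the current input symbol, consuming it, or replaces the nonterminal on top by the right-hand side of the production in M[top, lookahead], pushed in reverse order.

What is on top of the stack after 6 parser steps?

<D>

step 1: stack=$ <S>  input=s v p v $  — expand <S> ::= s <S> <D>
step 2: stack=$ <D> <S> s  input=s v p v $  — match s
step 3: stack=$ <D> <S>  input=v p v $  — expand <S> ::= <L> v <L>
step 4: stack=$ <D> <L> v <L>  input=v p v $  — expand <L> ::= λ
step 5: stack=$ <D> <L> v  input=v p v $  — match v
step 6: stack=$ <D> <L>  input=p v $  — expand <L> ::= λ
Stack after step 6: $ <D> (top = <D>).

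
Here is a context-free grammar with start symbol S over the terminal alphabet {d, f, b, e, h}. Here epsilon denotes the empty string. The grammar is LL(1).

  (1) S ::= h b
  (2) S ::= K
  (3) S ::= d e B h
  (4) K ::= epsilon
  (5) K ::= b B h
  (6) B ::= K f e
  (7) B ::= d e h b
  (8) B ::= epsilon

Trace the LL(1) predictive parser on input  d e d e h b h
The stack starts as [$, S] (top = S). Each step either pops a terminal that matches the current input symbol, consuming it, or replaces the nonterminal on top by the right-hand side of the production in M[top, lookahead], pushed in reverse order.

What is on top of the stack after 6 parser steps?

h

     Stack        Input            Action
  1  $ S          d e d e h b h $  expand S ::= d e B h
  2  $ h B e d    d e d e h b h $  match d
  3  $ h B e      e d e h b h $    match e
  4  $ h B        d e h b h $      expand B ::= d e h b
  5  $ h b h e d  d e h b h $      match d
  6  $ h b h e    e h b h $        match e
Stack after step 6: $ h b h (top = h).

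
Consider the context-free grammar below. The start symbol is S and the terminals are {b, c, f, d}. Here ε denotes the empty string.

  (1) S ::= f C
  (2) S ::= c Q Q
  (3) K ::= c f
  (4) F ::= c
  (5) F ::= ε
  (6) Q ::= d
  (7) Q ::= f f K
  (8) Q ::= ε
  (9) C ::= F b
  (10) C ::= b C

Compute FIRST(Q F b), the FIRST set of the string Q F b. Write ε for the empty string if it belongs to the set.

FIRST(S) = {c, f}
FIRST(K) = {c}
FIRST(F) = {ε, c}
FIRST(Q) = {ε, d, f}
FIRST(C) = {b, c}  (via F b)
FIRST(Q F b): take FIRST of each symbol in turn, carrying on past any symbol whose FIRST contains ε; result {b, c, d, f}.

{b, c, d, f}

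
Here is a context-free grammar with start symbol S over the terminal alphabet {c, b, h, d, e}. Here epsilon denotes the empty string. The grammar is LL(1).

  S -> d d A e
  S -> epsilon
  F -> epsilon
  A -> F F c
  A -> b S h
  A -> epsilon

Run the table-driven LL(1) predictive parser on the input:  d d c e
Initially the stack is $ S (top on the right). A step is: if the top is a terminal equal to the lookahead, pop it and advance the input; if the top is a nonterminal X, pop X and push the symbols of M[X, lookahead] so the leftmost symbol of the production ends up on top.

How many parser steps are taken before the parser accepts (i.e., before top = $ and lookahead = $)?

     Stack      Input      Action
  1  $ S        d d c e $  expand S -> d d A e
  2  $ e A d d  d d c e $  match d
  3  $ e A d    d c e $    match d
  4  $ e A      c e $      expand A -> F F c
  5  $ e c F F  c e $      expand F -> epsilon
  6  $ e c F    c e $      expand F -> epsilon
  7  $ e c      c e $      match c
  8  $ e        e $        match e
Accept reached after 8 steps.

8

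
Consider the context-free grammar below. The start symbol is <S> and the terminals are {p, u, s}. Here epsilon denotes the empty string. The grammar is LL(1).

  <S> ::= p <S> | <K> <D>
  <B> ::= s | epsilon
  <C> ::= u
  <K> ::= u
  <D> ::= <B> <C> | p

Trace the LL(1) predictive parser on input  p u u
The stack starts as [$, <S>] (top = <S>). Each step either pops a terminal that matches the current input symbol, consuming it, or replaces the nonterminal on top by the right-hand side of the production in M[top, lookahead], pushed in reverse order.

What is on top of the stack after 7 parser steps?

step 1: stack=$ <S>  input=p u u $  — expand <S> ::= p <S>
step 2: stack=$ <S> p  input=p u u $  — match p
step 3: stack=$ <S>  input=u u $  — expand <S> ::= <K> <D>
step 4: stack=$ <D> <K>  input=u u $  — expand <K> ::= u
step 5: stack=$ <D> u  input=u u $  — match u
step 6: stack=$ <D>  input=u $  — expand <D> ::= <B> <C>
step 7: stack=$ <C> <B>  input=u $  — expand <B> ::= epsilon
Stack after step 7: $ <C> (top = <C>).

<C>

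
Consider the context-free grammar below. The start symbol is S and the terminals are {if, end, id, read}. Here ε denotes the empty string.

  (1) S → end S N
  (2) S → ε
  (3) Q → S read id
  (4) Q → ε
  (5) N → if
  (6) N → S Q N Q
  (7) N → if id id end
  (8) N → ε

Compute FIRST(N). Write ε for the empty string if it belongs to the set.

FIRST(S) = {ε, end}
FIRST(Q) = {ε, end, read}  (via S read id)
FIRST(N) = {ε, end, if, read}  (via S Q N Q)

{ε, end, if, read}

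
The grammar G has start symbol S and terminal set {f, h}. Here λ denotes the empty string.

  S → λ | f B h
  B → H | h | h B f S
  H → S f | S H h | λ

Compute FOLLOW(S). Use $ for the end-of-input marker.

{$, f, h}

FIRST(S) = {λ, f}
FIRST(H) = {λ, f, h}  (via S f, S H h)
FIRST(B) = {λ, f, h}  (via H)
FOLLOW(S) includes $ since S is the start symbol.
FOLLOW(B): in S→f B h, B is followed by h with FIRST {h}; in B→h B f S, B is followed by f S with FIRST {f}. Thus FOLLOW(B) = {f, h}.
FOLLOW(S): in B→h B f S, the suffix after S is empty, so FOLLOW(S) ⊇ FOLLOW(B) = {f, h}; in H→S f, S is followed by f with FIRST {f}; in H→S H h, S is followed by H h with FIRST {f, h}. Thus FOLLOW(S) = {$, f, h}.
FOLLOW(H): in B→H, the suffix after H is empty, so FOLLOW(H) ⊇ FOLLOW(B) = {f, h}; in H→S H h, H is followed by h with FIRST {h}. Thus FOLLOW(H) = {f, h}.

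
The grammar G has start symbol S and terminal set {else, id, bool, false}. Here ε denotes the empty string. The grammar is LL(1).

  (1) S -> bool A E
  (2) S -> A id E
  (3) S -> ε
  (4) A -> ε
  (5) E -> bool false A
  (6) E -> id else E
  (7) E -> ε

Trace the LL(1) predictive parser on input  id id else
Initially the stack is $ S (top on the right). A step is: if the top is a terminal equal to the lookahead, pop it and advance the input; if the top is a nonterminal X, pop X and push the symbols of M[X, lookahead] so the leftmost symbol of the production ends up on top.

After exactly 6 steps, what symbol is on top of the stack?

step 1: stack=$ S  input=id id else $  — expand S -> A id E
step 2: stack=$ E id A  input=id id else $  — expand A -> ε
step 3: stack=$ E id  input=id id else $  — match id
step 4: stack=$ E  input=id else $  — expand E -> id else E
step 5: stack=$ E else id  input=id else $  — match id
step 6: stack=$ E else  input=else $  — match else
Stack after step 6: $ E (top = E).

E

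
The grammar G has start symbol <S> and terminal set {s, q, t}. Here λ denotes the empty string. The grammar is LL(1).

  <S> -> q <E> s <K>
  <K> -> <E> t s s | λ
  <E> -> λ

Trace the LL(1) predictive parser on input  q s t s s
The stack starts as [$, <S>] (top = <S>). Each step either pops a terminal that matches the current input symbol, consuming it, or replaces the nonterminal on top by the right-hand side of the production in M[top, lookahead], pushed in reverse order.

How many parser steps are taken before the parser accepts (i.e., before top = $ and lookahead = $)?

9

     Stack          Input        Action
  1  $ <S>          q s t s s $  expand <S> -> q <E> s <K>
  2  $ <K> s <E> q  q s t s s $  match q
  3  $ <K> s <E>    s t s s $    expand <E> -> λ
  4  $ <K> s        s t s s $    match s
  5  $ <K>          t s s $      expand <K> -> <E> t s s
  6  $ s s t <E>    t s s $      expand <E> -> λ
  7  $ s s t        t s s $      match t
  8  $ s s          s s $        match s
  9  $ s            s $          match s
Accept reached after 9 steps.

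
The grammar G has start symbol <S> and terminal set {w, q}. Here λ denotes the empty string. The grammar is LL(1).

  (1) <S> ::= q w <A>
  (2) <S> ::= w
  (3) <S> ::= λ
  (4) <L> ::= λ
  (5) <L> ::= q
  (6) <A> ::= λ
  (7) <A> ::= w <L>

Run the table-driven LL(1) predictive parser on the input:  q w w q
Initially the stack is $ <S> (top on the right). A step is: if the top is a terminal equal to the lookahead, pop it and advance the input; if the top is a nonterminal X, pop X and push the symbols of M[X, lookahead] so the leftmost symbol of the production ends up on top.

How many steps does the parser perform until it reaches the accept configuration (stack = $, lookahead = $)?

7

step 1: stack=$ <S>  input=q w w q $  — expand <S> ::= q w <A>
step 2: stack=$ <A> w q  input=q w w q $  — match q
step 3: stack=$ <A> w  input=w w q $  — match w
step 4: stack=$ <A>  input=w q $  — expand <A> ::= w <L>
step 5: stack=$ <L> w  input=w q $  — match w
step 6: stack=$ <L>  input=q $  — expand <L> ::= q
step 7: stack=$ q  input=q $  — match q
Accept reached after 7 steps.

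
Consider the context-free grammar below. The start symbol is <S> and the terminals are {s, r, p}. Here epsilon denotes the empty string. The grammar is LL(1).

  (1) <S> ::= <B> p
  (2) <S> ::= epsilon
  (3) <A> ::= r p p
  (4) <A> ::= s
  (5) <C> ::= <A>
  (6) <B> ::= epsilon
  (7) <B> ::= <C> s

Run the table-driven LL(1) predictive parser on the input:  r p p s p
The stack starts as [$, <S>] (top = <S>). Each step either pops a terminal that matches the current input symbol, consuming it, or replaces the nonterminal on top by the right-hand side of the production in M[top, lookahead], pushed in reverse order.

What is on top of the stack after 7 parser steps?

s

step 1: stack=$ <S>  input=r p p s p $  — expand <S> ::= <B> p
step 2: stack=$ p <B>  input=r p p s p $  — expand <B> ::= <C> s
step 3: stack=$ p s <C>  input=r p p s p $  — expand <C> ::= <A>
step 4: stack=$ p s <A>  input=r p p s p $  — expand <A> ::= r p p
step 5: stack=$ p s p p r  input=r p p s p $  — match r
step 6: stack=$ p s p p  input=p p s p $  — match p
step 7: stack=$ p s p  input=p s p $  — match p
Stack after step 7: $ p s (top = s).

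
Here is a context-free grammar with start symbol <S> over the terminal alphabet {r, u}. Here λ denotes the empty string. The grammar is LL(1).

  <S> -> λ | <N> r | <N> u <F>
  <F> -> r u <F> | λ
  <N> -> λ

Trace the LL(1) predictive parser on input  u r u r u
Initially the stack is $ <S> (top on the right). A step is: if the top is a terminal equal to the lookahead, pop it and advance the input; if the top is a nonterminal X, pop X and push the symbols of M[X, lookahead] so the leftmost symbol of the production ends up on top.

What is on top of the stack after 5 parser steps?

u

step 1: stack=$ <S>  input=u r u r u $  — expand <S> -> <N> u <F>
step 2: stack=$ <F> u <N>  input=u r u r u $  — expand <N> -> λ
step 3: stack=$ <F> u  input=u r u r u $  — match u
step 4: stack=$ <F>  input=r u r u $  — expand <F> -> r u <F>
step 5: stack=$ <F> u r  input=r u r u $  — match r
Stack after step 5: $ <F> u (top = u).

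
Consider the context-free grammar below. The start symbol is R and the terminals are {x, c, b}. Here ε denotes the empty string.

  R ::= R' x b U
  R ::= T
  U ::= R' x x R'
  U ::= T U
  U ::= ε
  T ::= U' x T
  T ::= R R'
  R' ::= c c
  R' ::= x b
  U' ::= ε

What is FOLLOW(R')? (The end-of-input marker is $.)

FIRST(R'): from R'::=c c we get {c}; from R'::=x b we get {x}. So FIRST(R') = {c, x}.
FIRST(U'): from U'::=ε we get {ε}. So FIRST(U') = {ε}.
FIRST(R): from R::=R' x b U we get {c, x}; from R::=T we get {c, x}. So FIRST(R) = {c, x}.
FIRST(T): from T::=U' x T we get {x}; from T::=R R' we get {c, x}. So FIRST(T) = {c, x}.
FIRST(U): from U::=R' x x R' we get {c, x}; from U::=T U we get {c, x}; from U::=ε we get {ε}. So FIRST(U) = {ε, c, x}.
FOLLOW(R) includes $ since R is the start symbol.
FOLLOW(R): in T::=R R', R is followed by R' with FIRST {c, x}. Thus FOLLOW(R) = {$, c, x}.
FOLLOW(U): in R::=R' x b U, the suffix after U is empty, so FOLLOW(U) ⊇ FOLLOW(R) = {$, c, x}; in U::=T U, the suffix after U is empty (adds nothing new). Thus FOLLOW(U) = {$, c, x}.
FOLLOW(T): in R::=T, the suffix after T is empty, so FOLLOW(T) ⊇ FOLLOW(R) = {$, c, x}; in U::=T U, T is followed by U with FIRST {ε, c, x}; in U::=T U, the suffix after T is nullable, so FOLLOW(T) ⊇ FOLLOW(U) = {$, c, x}; in T::=U' x T, the suffix after T is empty (adds nothing new). Thus FOLLOW(T) = {$, c, x}.
FOLLOW(R'): in R::=R' x b U, R' is followed by x b U with FIRST {x}; in U::=R' x x R' (occurrence 1), R' is followed by x x R' with FIRST {x}; in U::=R' x x R' (occurrence 2), the suffix after R' is empty, so FOLLOW(R') ⊇ FOLLOW(U) = {$, c, x}; in T::=R R', the suffix after R' is empty, so FOLLOW(R') ⊇ FOLLOW(T) = {$, c, x}. Thus FOLLOW(R') = {$, c, x}.
FOLLOW(U'): in T::=U' x T, U' is followed by x T with FIRST {x}. Thus FOLLOW(U') = {x}.

{$, c, x}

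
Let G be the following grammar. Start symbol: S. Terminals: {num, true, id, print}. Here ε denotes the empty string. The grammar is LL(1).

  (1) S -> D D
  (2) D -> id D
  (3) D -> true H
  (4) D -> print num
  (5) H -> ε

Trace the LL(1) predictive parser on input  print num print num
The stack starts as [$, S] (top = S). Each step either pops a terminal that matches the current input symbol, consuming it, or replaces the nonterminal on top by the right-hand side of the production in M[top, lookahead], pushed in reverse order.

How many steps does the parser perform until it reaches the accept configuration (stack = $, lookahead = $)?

7

step 1: stack=$ S  input=print num print num $  — expand S -> D D
step 2: stack=$ D D  input=print num print num $  — expand D -> print num
step 3: stack=$ D num print  input=print num print num $  — match print
step 4: stack=$ D num  input=num print num $  — match num
step 5: stack=$ D  input=print num $  — expand D -> print num
step 6: stack=$ num print  input=print num $  — match print
step 7: stack=$ num  input=num $  — match num
Accept reached after 7 steps.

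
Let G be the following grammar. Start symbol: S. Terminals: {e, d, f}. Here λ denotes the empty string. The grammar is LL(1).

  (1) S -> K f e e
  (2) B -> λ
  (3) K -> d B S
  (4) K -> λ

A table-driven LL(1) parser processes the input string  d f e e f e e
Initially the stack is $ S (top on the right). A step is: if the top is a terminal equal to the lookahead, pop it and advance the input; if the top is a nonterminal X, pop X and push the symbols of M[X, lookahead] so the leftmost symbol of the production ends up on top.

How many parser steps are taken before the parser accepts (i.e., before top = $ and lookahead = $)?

12

      Stack            Input            Action
   1  $ S              d f e e f e e $  expand S -> K f e e
   2  $ e e f K        d f e e f e e $  expand K -> d B S
   3  $ e e f S B d    d f e e f e e $  match d
   4  $ e e f S B      f e e f e e $    expand B -> λ
   5  $ e e f S        f e e f e e $    expand S -> K f e e
   6  $ e e f e e f K  f e e f e e $    expand K -> λ
   7  $ e e f e e f    f e e f e e $    match f
   8  $ e e f e e      e e f e e $      match e
   9  $ e e f e        e f e e $        match e
  10  $ e e f          f e e $          match f
  11  $ e e            e e $            match e
  12  $ e              e $              match e
Accept reached after 12 steps.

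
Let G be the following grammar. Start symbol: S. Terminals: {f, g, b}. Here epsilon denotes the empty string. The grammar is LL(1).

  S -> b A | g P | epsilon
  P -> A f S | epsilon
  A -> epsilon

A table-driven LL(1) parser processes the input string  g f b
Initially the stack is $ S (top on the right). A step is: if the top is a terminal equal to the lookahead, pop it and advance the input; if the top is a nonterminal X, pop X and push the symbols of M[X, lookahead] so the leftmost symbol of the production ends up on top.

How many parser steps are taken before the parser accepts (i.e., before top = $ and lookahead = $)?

step 1: stack=$ S  input=g f b $  — expand S -> g P
step 2: stack=$ P g  input=g f b $  — match g
step 3: stack=$ P  input=f b $  — expand P -> A f S
step 4: stack=$ S f A  input=f b $  — expand A -> epsilon
step 5: stack=$ S f  input=f b $  — match f
step 6: stack=$ S  input=b $  — expand S -> b A
step 7: stack=$ A b  input=b $  — match b
step 8: stack=$ A  input=$  — expand A -> epsilon
Accept reached after 8 steps.

8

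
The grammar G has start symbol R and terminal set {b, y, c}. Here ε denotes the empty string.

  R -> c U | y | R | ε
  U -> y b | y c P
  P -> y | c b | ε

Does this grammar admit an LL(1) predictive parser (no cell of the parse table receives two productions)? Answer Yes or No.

No

FIRST(R) = {ε, c, y}
FIRST(U) = {y}
FIRST(P) = {ε, c, y}
FOLLOW(R) = {$}
FOLLOW(U) = {$}
FOLLOW(P) = {$}
Cell M[R, $] receives both R -> R and R -> ε — the grammar is not LL(1).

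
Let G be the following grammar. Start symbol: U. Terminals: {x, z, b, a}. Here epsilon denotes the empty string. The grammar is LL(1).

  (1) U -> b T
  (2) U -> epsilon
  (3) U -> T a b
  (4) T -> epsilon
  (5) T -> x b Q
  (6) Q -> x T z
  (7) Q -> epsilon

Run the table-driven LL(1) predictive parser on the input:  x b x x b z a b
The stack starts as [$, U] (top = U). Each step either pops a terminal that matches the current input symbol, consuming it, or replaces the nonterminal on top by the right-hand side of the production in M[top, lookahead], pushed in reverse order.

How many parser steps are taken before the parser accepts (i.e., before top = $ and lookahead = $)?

13

      Stack          Input              Action
   1  $ U            x b x x b z a b $  expand U -> T a b
   2  $ b a T        x b x x b z a b $  expand T -> x b Q
   3  $ b a Q b x    x b x x b z a b $  match x
   4  $ b a Q b      b x x b z a b $    match b
   5  $ b a Q        x x b z a b $      expand Q -> x T z
   6  $ b a z T x    x x b z a b $      match x
   7  $ b a z T      x b z a b $        expand T -> x b Q
   8  $ b a z Q b x  x b z a b $        match x
   9  $ b a z Q b    b z a b $          match b
  10  $ b a z Q      z a b $            expand Q -> epsilon
  11  $ b a z        z a b $            match z
  12  $ b a          a b $              match a
  13  $ b            b $                match b
Accept reached after 13 steps.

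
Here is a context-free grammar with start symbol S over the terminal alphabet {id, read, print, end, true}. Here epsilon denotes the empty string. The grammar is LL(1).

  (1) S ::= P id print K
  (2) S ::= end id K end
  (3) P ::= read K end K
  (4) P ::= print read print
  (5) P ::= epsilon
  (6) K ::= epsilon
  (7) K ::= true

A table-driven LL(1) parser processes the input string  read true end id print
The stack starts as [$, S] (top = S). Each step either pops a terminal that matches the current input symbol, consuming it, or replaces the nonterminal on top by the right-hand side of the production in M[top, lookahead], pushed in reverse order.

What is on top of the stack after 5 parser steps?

end

step 1: stack=$ S  input=read true end id print $  — expand S ::= P id print K
step 2: stack=$ K print id P  input=read true end id print $  — expand P ::= read K end K
step 3: stack=$ K print id K end K read  input=read true end id print $  — match read
step 4: stack=$ K print id K end K  input=true end id print $  — expand K ::= true
step 5: stack=$ K print id K end true  input=true end id print $  — match true
Stack after step 5: $ K print id K end (top = end).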